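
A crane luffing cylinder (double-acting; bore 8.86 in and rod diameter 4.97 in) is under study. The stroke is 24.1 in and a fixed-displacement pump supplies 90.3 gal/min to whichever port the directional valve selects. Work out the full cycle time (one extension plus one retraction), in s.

t ≈ 7.20 s

Cap-side area A_cap = π/4 × (8.86 in)² = 61.65 in^2
Rod-side annular area A_ann = π/4 × (8.86² − 4.97²) = 42.25 in^2
t_ext = A_cap·L/Q = 4.274 s
t_ret = A_ann·L/Q = 2.929 s
t_cycle = t_ext + t_ret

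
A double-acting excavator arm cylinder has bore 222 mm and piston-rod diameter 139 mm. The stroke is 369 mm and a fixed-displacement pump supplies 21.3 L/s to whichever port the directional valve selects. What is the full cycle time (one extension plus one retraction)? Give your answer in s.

t ≈ 1.08 s

Cap-side area A_cap = π/4 × (222 mm)² = 38710 mm^2
Rod-side annular area A_ann = π/4 × (222² − 139²) = 23530 mm^2
t_ext = A_cap·L/Q = 0.6706 s
t_ret = A_ann·L/Q = 0.4077 s
t_cycle = t_ext + t_ret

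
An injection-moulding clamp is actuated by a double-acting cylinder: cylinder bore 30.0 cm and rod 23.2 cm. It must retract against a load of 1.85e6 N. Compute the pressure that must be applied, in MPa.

P ≈ 65.1 MPa

Rod-side annular area A_ann = π/4 × (30.0² − 23.2²) = 284.1 cm^2
Retraction: pressure acts on the annular area.
P = F / A = 1.85e6 N / A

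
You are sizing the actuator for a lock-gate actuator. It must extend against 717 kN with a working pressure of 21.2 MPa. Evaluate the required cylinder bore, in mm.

D ≈ 208 mm

Extension force acts on the full piston face: F = P × (π/4)D².
D = √(4F / (πP)) = √(4 × 717 kN / (π × 21.2 MPa))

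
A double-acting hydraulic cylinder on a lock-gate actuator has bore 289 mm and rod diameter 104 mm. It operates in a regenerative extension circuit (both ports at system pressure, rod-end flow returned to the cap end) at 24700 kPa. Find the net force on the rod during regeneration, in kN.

With equal pressure on both faces, forces on the annular region cancel; the net push is pressure × rod cross-section.
Rod cross-section A_rod = π/4 × (104 mm)² = 8495 mm^2
F = P × A_rod

F ≈ 210 kN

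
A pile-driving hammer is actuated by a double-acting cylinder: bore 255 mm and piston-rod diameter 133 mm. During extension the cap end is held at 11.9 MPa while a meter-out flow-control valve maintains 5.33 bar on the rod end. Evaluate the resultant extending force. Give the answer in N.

F ≈ 5.88e5 N

Cap-side area A_cap = π/4 × (255 mm)² = 51070 mm^2
Rod-side annular area A_ann = π/4 × (255² − 133²) = 37180 mm^2
Net thrust = P_cap·A_cap − P_rod·A_ann = 6.077e5 N − 19820 N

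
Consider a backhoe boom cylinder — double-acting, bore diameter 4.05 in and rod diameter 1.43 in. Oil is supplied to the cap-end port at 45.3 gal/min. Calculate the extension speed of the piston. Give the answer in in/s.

Cap-side area A_cap = π/4 × (4.05 in)² = 12.88 in^2
v = Q / A

v ≈ 13.5 in/s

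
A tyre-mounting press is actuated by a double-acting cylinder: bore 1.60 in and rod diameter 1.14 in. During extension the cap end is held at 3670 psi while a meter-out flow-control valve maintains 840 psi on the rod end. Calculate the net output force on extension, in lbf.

Cap-side area A_cap = π/4 × (1.60 in)² = 2.011 in^2
Rod-side annular area A_ann = π/4 × (1.60² − 1.14²) = 0.9899 in^2
Net thrust = P_cap·A_cap − P_rod·A_ann = 7379 lbf − 831.5 lbf

F ≈ 6550 lbf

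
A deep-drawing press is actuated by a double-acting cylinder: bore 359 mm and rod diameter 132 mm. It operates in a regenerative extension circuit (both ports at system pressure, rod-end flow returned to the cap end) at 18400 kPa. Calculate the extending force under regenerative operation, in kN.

With equal pressure on both faces, forces on the annular region cancel; the net push is pressure × rod cross-section.
Rod cross-section A_rod = π/4 × (132 mm)² = 13680 mm^2
F = P × A_rod

F ≈ 252 kN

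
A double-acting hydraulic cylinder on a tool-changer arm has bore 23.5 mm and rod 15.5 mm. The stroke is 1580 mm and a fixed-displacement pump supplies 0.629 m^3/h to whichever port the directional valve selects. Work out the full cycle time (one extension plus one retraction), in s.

t ≈ 6.14 s

Cap-side area A_cap = π/4 × (23.5 mm)² = 433.7 mm^2
Rod-side annular area A_ann = π/4 × (23.5² − 15.5²) = 245.0 mm^2
t_ext = A_cap·L/Q = 3.922 s
t_ret = A_ann·L/Q = 2.216 s
t_cycle = t_ext + t_ret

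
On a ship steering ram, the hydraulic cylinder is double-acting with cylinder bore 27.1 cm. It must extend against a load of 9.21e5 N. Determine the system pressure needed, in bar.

P ≈ 160 bar

Cap-side area A_cap = π/4 × (27.1 cm)² = 576.8 cm^2
P = F / A = 9.21e5 N / A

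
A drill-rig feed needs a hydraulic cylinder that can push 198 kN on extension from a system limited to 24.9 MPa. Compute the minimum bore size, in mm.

D ≈ 101 mm

Extension force acts on the full piston face: F = P × (π/4)D².
D = √(4F / (πP)) = √(4 × 198 kN / (π × 24.9 MPa))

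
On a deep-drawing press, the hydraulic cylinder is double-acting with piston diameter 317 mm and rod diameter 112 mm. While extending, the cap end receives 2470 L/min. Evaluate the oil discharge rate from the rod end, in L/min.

Cap-side area A_cap = π/4 × (317 mm)² = 78920 mm^2
Rod-side annular area A_ann = π/4 × (317² − 112²) = 69070 mm^2
Piston speed v = Q_in/A_cap; rod-end outflow Q_out = v × A_ann = Q_in × A_ann/A_cap.

Q_out ≈ 2160 L/min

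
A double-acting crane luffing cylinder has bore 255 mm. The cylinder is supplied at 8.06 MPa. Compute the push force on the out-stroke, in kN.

Cap-side area A_cap = π/4 × (255 mm)² = 51070 mm^2
F = P × A_cap = 8.06 MPa × A_cap

F ≈ 412 kN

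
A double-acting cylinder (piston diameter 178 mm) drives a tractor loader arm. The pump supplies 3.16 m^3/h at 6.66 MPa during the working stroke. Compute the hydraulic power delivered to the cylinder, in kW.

W ≈ 5.85 kW

Hydraulic power = P × Q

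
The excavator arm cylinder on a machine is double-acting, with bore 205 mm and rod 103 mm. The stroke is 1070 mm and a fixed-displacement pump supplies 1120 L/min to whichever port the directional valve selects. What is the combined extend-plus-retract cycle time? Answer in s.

Cap-side area A_cap = π/4 × (205 mm)² = 33010 mm^2
Rod-side annular area A_ann = π/4 × (205² − 103²) = 24670 mm^2
t_ext = A_cap·L/Q = 1.892 s
t_ret = A_ann·L/Q = 1.414 s
t_cycle = t_ext + t_ret

t ≈ 3.31 s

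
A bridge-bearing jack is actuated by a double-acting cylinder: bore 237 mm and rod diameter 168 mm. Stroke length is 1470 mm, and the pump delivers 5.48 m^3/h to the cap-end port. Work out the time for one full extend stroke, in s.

Cap-side area A_cap = π/4 × (237 mm)² = 44120 mm^2
Swept volume V = A × L; t = V / Q = A·L / Q

t ≈ 42.6 s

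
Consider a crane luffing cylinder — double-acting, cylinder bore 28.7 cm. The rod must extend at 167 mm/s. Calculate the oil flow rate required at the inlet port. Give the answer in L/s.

Cap-side area A_cap = π/4 × (28.7 cm)² = 646.9 cm^2
Q = A × v

Q ≈ 10.8 L/s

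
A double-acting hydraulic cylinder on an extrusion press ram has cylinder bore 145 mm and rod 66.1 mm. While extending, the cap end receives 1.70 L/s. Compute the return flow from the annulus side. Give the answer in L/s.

Q_out ≈ 1.35 L/s

Cap-side area A_cap = π/4 × (145 mm)² = 16510 mm^2
Rod-side annular area A_ann = π/4 × (145² − 66.1²) = 13080 mm^2
Piston speed v = Q_in/A_cap; rod-end outflow Q_out = v × A_ann = Q_in × A_ann/A_cap.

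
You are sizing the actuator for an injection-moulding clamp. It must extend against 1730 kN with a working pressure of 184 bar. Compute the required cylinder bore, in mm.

D ≈ 346 mm

Extension force acts on the full piston face: F = P × (π/4)D².
D = √(4F / (πP)) = √(4 × 1730 kN / (π × 184 bar))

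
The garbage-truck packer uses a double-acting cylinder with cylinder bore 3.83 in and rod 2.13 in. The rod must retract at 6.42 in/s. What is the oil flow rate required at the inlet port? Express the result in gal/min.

Rod-side annular area A_ann = π/4 × (3.83² − 2.13²) = 7.958 in^2
Q = A × v

Q ≈ 13.3 gal/min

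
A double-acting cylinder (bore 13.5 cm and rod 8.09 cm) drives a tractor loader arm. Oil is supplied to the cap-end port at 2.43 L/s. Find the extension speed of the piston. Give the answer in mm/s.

v ≈ 170 mm/s

Cap-side area A_cap = π/4 × (13.5 cm)² = 143.1 cm^2
v = Q / A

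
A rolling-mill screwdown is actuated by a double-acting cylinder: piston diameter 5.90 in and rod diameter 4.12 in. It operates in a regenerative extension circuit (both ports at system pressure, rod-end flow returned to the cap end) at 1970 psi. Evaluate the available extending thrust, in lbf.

With equal pressure on both faces, forces on the annular region cancel; the net push is pressure × rod cross-section.
Rod cross-section A_rod = π/4 × (4.12 in)² = 13.33 in^2
F = P × A_rod

F ≈ 26300 lbf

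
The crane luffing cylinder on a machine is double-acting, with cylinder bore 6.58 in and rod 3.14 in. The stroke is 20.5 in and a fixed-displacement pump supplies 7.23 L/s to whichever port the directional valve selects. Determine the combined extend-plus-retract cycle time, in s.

Cap-side area A_cap = π/4 × (6.58 in)² = 34.00 in^2
Rod-side annular area A_ann = π/4 × (6.58² − 3.14²) = 26.26 in^2
t_ext = A_cap·L/Q = 1.580 s
t_ret = A_ann·L/Q = 1.220 s
t_cycle = t_ext + t_ret

t ≈ 2.80 s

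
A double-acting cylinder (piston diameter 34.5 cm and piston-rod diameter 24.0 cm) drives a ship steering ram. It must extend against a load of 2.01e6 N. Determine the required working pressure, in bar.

P ≈ 215 bar

Cap-side area A_cap = π/4 × (34.5 cm)² = 934.8 cm^2
P = F / A = 2.01e6 N / A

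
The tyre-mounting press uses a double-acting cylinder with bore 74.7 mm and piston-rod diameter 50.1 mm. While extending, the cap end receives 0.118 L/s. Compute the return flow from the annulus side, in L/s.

Cap-side area A_cap = π/4 × (74.7 mm)² = 4383 mm^2
Rod-side annular area A_ann = π/4 × (74.7² − 50.1²) = 2411 mm^2
Piston speed v = Q_in/A_cap; rod-end outflow Q_out = v × A_ann = Q_in × A_ann/A_cap.

Q_out ≈ 0.0649 L/s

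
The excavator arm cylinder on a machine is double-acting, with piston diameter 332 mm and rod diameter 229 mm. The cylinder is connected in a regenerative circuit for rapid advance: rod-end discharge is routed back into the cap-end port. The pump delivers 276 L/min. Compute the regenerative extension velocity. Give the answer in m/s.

v ≈ 0.112 m/s

In regeneration the rod-end outflow joins the pump flow into the cap end, so the net volume the pump must supply per unit advance equals the rod cross-section area.
Rod cross-section A_rod = π/4 × (229 mm)² = 41190 mm^2
v = Q_pump / A_rod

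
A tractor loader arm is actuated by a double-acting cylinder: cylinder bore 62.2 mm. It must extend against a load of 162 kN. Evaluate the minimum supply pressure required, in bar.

Cap-side area A_cap = π/4 × (62.2 mm)² = 3039 mm^2
P = F / A = 162 kN / A

P ≈ 533 bar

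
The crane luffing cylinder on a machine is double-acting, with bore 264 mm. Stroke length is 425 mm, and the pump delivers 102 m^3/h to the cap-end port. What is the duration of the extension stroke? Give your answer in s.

Cap-side area A_cap = π/4 × (264 mm)² = 54740 mm^2
Swept volume V = A × L; t = V / Q = A·L / Q

t ≈ 0.821 s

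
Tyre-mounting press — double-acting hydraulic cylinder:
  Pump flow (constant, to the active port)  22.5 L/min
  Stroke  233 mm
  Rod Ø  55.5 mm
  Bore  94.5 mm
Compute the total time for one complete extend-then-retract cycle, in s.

Cap-side area A_cap = π/4 × (94.5 mm)² = 7014 mm^2
Rod-side annular area A_ann = π/4 × (94.5² − 55.5²) = 4595 mm^2
t_ext = A_cap·L/Q = 4.358 s
t_ret = A_ann·L/Q = 2.855 s
t_cycle = t_ext + t_ret

t ≈ 7.21 s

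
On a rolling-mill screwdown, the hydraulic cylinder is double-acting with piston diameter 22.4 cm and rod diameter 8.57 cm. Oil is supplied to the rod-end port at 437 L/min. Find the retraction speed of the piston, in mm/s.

v ≈ 217 mm/s

Rod-side annular area A_ann = π/4 × (22.4² − 8.57²) = 336.4 cm^2
Flow into the rod-end port fills the annular volume.
v = Q / A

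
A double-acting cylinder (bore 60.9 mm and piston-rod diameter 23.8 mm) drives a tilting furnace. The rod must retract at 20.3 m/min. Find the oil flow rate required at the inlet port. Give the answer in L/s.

Rod-side annular area A_ann = π/4 × (60.9² − 23.8²) = 2468 mm^2
Q = A × v

Q ≈ 0.835 L/s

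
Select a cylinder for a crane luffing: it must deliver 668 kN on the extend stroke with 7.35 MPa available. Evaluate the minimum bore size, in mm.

Extension force acts on the full piston face: F = P × (π/4)D².
D = √(4F / (πP)) = √(4 × 668 kN / (π × 7.35 MPa))

D ≈ 340 mm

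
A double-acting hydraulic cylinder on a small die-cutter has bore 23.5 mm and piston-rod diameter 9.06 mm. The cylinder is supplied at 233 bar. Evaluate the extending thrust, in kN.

F ≈ 10.1 kN

Cap-side area A_cap = π/4 × (23.5 mm)² = 433.7 mm^2
F = P × A_cap = 233 bar × A_cap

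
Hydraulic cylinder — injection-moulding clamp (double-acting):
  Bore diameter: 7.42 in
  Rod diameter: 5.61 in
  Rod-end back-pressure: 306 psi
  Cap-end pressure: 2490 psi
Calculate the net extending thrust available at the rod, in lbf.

F ≈ 1.02e5 lbf

Cap-side area A_cap = π/4 × (7.42 in)² = 43.24 in^2
Rod-side annular area A_ann = π/4 × (7.42² − 5.61²) = 18.52 in^2
Net thrust = P_cap·A_cap − P_rod·A_ann = 1.077e5 lbf − 5668 lbf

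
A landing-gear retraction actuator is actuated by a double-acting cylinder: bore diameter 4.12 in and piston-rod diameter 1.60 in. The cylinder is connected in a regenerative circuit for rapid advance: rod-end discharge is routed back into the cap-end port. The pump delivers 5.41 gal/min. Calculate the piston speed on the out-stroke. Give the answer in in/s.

v ≈ 10.4 in/s

In regeneration the rod-end outflow joins the pump flow into the cap end, so the net volume the pump must supply per unit advance equals the rod cross-section area.
Rod cross-section A_rod = π/4 × (1.60 in)² = 2.011 in^2
v = Q_pump / A_rod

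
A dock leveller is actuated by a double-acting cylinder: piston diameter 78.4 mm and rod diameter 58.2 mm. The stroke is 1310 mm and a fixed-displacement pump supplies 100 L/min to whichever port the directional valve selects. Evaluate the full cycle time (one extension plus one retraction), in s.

t ≈ 5.50 s

Cap-side area A_cap = π/4 × (78.4 mm)² = 4827 mm^2
Rod-side annular area A_ann = π/4 × (78.4² − 58.2²) = 2167 mm^2
t_ext = A_cap·L/Q = 3.794 s
t_ret = A_ann·L/Q = 1.703 s
t_cycle = t_ext + t_ret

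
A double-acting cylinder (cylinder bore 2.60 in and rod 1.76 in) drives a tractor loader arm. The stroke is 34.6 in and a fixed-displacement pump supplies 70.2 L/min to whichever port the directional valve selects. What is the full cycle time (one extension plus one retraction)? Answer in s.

Cap-side area A_cap = π/4 × (2.60 in)² = 5.309 in^2
Rod-side annular area A_ann = π/4 × (2.60² − 1.76²) = 2.876 in^2
t_ext = A_cap·L/Q = 2.573 s
t_ret = A_ann·L/Q = 1.394 s
t_cycle = t_ext + t_ret

t ≈ 3.97 s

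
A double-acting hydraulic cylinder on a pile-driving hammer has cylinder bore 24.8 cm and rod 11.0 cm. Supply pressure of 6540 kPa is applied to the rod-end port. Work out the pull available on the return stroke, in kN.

Rod-side annular area A_ann = π/4 × (24.8² − 11.0²) = 388.0 cm^2
On retraction the pressure acts on the annular area (bore minus rod).
F = P × A_ann

F ≈ 254 kN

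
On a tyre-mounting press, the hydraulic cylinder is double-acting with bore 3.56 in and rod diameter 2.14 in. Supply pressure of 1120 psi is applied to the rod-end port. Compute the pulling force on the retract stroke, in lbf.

F ≈ 7120 lbf

Rod-side annular area A_ann = π/4 × (3.56² − 2.14²) = 6.357 in^2
On retraction the pressure acts on the annular area (bore minus rod).
F = P × A_ann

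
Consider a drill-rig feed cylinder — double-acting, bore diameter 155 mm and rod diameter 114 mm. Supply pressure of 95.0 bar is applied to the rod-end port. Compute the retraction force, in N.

Rod-side annular area A_ann = π/4 × (155² − 114²) = 8662 mm^2
On retraction the pressure acts on the annular area (bore minus rod).
F = P × A_ann

F ≈ 82300 N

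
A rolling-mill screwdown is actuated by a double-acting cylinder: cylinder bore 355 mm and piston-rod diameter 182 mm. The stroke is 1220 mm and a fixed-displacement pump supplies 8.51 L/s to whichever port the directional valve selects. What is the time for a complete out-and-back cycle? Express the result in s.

Cap-side area A_cap = π/4 × (355 mm)² = 98980 mm^2
Rod-side annular area A_ann = π/4 × (355² − 182²) = 72960 mm^2
t_ext = A_cap·L/Q = 14.19 s
t_ret = A_ann·L/Q = 10.46 s
t_cycle = t_ext + t_ret

t ≈ 24.7 s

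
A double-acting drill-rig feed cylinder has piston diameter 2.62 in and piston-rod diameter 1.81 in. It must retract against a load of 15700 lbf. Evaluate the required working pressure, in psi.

Rod-side annular area A_ann = π/4 × (2.62² − 1.81²) = 2.818 in^2
Retraction: pressure acts on the annular area.
P = F / A = 15700 lbf / A

P ≈ 5570 psi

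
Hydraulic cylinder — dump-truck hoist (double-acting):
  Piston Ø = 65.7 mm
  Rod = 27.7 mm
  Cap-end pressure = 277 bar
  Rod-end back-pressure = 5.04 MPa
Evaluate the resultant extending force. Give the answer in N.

F ≈ 79900 N

Cap-side area A_cap = π/4 × (65.7 mm)² = 3390 mm^2
Rod-side annular area A_ann = π/4 × (65.7² − 27.7²) = 2788 mm^2
Net thrust = P_cap·A_cap − P_rod·A_ann = 93910 N − 14050 N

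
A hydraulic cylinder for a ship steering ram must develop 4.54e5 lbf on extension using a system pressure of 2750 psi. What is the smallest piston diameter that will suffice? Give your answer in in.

D ≈ 14.5 in

Extension force acts on the full piston face: F = P × (π/4)D².
D = √(4F / (πP)) = √(4 × 4.54e5 lbf / (π × 2750 psi))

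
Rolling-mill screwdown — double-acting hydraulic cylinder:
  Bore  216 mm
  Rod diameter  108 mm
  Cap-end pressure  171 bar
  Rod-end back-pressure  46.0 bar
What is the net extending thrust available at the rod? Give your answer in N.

F ≈ 5.00e5 N

Cap-side area A_cap = π/4 × (216 mm)² = 36640 mm^2
Rod-side annular area A_ann = π/4 × (216² − 108²) = 27480 mm^2
Net thrust = P_cap·A_cap − P_rod·A_ann = 6.266e5 N − 1.264e5 N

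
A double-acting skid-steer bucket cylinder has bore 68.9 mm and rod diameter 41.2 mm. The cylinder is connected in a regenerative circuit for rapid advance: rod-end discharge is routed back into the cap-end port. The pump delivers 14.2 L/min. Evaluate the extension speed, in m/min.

v ≈ 10.7 m/min

In regeneration the rod-end outflow joins the pump flow into the cap end, so the net volume the pump must supply per unit advance equals the rod cross-section area.
Rod cross-section A_rod = π/4 × (41.2 mm)² = 1333 mm^2
v = Q_pump / A_rod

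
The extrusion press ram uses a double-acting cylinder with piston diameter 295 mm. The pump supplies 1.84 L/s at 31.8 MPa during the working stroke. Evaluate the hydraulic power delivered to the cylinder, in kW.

Hydraulic power = P × Q

W ≈ 58.5 kW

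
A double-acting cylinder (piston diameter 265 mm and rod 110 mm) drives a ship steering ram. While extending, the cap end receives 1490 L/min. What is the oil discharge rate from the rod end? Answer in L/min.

Q_out ≈ 1230 L/min

Cap-side area A_cap = π/4 × (265 mm)² = 55150 mm^2
Rod-side annular area A_ann = π/4 × (265² − 110²) = 45650 mm^2
Piston speed v = Q_in/A_cap; rod-end outflow Q_out = v × A_ann = Q_in × A_ann/A_cap.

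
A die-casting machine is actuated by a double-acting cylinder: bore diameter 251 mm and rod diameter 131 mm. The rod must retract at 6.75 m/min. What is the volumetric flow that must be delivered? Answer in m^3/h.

Rod-side annular area A_ann = π/4 × (251² − 131²) = 36000 mm^2
Q = A × v

Q ≈ 14.6 m^3/h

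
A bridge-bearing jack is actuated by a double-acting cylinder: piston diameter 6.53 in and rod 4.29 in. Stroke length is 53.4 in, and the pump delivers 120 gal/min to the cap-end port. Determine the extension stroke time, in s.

Cap-side area A_cap = π/4 × (6.53 in)² = 33.49 in^2
Swept volume V = A × L; t = V / Q = A·L / Q

t ≈ 3.87 s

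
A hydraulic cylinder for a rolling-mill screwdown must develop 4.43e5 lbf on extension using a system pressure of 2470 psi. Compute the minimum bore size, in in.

Extension force acts on the full piston face: F = P × (π/4)D².
D = √(4F / (πP)) = √(4 × 4.43e5 lbf / (π × 2470 psi))

D ≈ 15.1 in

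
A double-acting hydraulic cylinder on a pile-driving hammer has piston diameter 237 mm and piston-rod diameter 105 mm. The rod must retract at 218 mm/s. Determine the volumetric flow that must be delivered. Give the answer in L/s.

Rod-side annular area A_ann = π/4 × (237² − 105²) = 35460 mm^2
Q = A × v

Q ≈ 7.73 L/s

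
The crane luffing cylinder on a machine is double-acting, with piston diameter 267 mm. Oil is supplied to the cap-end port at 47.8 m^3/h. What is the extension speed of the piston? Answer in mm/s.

v ≈ 237 mm/s

Cap-side area A_cap = π/4 × (267 mm)² = 55990 mm^2
v = Q / A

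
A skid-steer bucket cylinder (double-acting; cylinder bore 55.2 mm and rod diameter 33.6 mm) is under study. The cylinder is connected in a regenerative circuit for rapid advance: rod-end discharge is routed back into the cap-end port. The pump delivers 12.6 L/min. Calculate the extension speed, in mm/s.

In regeneration the rod-end outflow joins the pump flow into the cap end, so the net volume the pump must supply per unit advance equals the rod cross-section area.
Rod cross-section A_rod = π/4 × (33.6 mm)² = 886.7 mm^2
v = Q_pump / A_rod

v ≈ 237 mm/s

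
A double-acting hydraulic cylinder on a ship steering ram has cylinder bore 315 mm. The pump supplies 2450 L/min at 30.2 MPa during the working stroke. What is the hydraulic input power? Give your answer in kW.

Hydraulic power = P × Q

W ≈ 1230 kW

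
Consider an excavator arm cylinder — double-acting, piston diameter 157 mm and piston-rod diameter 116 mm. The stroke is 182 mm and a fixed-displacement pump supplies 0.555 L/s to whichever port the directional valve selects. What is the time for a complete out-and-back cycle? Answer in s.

Cap-side area A_cap = π/4 × (157 mm)² = 19360 mm^2
Rod-side annular area A_ann = π/4 × (157² − 116²) = 8791 mm^2
t_ext = A_cap·L/Q = 6.348 s
t_ret = A_ann·L/Q = 2.883 s
t_cycle = t_ext + t_ret

t ≈ 9.23 s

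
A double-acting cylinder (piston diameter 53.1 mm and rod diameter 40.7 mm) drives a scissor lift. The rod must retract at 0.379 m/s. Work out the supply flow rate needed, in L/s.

Rod-side annular area A_ann = π/4 × (53.1² − 40.7²) = 913.5 mm^2
Q = A × v

Q ≈ 0.346 L/s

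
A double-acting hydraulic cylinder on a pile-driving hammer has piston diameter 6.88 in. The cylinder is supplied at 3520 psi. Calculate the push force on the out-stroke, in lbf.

F ≈ 1.31e5 lbf

Cap-side area A_cap = π/4 × (6.88 in)² = 37.18 in^2
F = P × A_cap = 3520 psi × A_cap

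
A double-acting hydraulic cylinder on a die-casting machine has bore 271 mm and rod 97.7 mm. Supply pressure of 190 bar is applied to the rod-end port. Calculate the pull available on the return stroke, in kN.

F ≈ 953 kN

Rod-side annular area A_ann = π/4 × (271² − 97.7²) = 50180 mm^2
On retraction the pressure acts on the annular area (bore minus rod).
F = P × A_ann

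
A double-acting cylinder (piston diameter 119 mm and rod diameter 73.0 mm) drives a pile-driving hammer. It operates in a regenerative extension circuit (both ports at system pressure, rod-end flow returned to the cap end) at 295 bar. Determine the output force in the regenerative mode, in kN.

F ≈ 123 kN

With equal pressure on both faces, forces on the annular region cancel; the net push is pressure × rod cross-section.
Rod cross-section A_rod = π/4 × (73.0 mm)² = 4185 mm^2
F = P × A_rod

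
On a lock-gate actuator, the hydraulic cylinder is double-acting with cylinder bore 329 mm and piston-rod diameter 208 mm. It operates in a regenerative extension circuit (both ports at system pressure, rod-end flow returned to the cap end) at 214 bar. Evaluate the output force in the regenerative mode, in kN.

F ≈ 727 kN

With equal pressure on both faces, forces on the annular region cancel; the net push is pressure × rod cross-section.
Rod cross-section A_rod = π/4 × (208 mm)² = 33980 mm^2
F = P × A_rod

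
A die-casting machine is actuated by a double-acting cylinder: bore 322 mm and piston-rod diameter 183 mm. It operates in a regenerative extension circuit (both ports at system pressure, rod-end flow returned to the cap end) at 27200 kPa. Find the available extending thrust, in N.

F ≈ 7.15e5 N

With equal pressure on both faces, forces on the annular region cancel; the net push is pressure × rod cross-section.
Rod cross-section A_rod = π/4 × (183 mm)² = 26300 mm^2
F = P × A_rod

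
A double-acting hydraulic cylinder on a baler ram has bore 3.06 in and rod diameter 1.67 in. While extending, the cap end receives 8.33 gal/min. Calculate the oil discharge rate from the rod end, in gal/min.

Cap-side area A_cap = π/4 × (3.06 in)² = 7.354 in^2
Rod-side annular area A_ann = π/4 × (3.06² − 1.67²) = 5.164 in^2
Piston speed v = Q_in/A_cap; rod-end outflow Q_out = v × A_ann = Q_in × A_ann/A_cap.

Q_out ≈ 5.85 gal/min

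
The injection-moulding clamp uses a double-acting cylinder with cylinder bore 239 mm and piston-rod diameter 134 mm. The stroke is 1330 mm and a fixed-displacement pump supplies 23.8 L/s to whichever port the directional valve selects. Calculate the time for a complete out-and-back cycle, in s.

t ≈ 4.23 s

Cap-side area A_cap = π/4 × (239 mm)² = 44860 mm^2
Rod-side annular area A_ann = π/4 × (239² − 134²) = 30760 mm^2
t_ext = A_cap·L/Q = 2.507 s
t_ret = A_ann·L/Q = 1.719 s
t_cycle = t_ext + t_ret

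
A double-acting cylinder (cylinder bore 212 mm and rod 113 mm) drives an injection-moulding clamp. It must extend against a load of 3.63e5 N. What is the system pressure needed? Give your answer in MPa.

P ≈ 10.3 MPa

Cap-side area A_cap = π/4 × (212 mm)² = 35300 mm^2
P = F / A = 3.63e5 N / A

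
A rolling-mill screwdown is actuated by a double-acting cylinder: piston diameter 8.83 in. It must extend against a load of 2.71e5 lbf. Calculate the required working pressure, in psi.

P ≈ 4430 psi

Cap-side area A_cap = π/4 × (8.83 in)² = 61.24 in^2
P = F / A = 2.71e5 lbf / A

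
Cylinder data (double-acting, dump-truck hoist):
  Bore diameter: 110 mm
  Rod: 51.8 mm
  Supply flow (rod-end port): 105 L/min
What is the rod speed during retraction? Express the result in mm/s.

v ≈ 237 mm/s

Rod-side annular area A_ann = π/4 × (110² − 51.8²) = 7396 mm^2
Flow into the rod-end port fills the annular volume.
v = Q / A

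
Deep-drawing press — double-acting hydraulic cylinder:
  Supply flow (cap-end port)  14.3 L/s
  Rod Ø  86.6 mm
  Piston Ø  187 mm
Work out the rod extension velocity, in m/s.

Cap-side area A_cap = π/4 × (187 mm)² = 27460 mm^2
v = Q / A

v ≈ 0.521 m/s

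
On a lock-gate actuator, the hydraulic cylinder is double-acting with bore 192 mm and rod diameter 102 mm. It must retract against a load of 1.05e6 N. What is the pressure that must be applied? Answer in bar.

Rod-side annular area A_ann = π/4 × (192² − 102²) = 20780 mm^2
Retraction: pressure acts on the annular area.
P = F / A = 1.05e6 N / A

P ≈ 505 bar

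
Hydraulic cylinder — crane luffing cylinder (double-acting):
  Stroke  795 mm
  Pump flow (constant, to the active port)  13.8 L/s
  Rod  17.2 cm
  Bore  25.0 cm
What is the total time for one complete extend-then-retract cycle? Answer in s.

t ≈ 4.32 s

Cap-side area A_cap = π/4 × (25.0 cm)² = 490.9 cm^2
Rod-side annular area A_ann = π/4 × (25.0² − 17.2²) = 258.5 cm^2
t_ext = A_cap·L/Q = 2.828 s
t_ret = A_ann·L/Q = 1.489 s
t_cycle = t_ext + t_ret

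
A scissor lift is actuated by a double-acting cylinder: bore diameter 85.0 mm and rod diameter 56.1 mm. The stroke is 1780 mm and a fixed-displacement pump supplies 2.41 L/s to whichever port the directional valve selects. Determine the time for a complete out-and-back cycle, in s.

t ≈ 6.56 s

Cap-side area A_cap = π/4 × (85.0 mm)² = 5675 mm^2
Rod-side annular area A_ann = π/4 × (85.0² − 56.1²) = 3203 mm^2
t_ext = A_cap·L/Q = 4.191 s
t_ret = A_ann·L/Q = 2.365 s
t_cycle = t_ext + t_ret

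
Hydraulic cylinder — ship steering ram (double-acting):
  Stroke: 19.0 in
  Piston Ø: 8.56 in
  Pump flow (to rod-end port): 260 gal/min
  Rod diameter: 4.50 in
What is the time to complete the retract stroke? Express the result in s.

t ≈ 0.790 s

Rod-side annular area A_ann = π/4 × (8.56² − 4.50²) = 41.64 in^2
Swept volume V = A × L; t = V / Q = A·L / Q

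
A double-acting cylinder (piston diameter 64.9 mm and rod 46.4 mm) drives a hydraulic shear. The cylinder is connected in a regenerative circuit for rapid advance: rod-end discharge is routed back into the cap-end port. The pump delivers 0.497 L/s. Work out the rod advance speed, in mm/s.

In regeneration the rod-end outflow joins the pump flow into the cap end, so the net volume the pump must supply per unit advance equals the rod cross-section area.
Rod cross-section A_rod = π/4 × (46.4 mm)² = 1691 mm^2
v = Q_pump / A_rod

v ≈ 294 mm/s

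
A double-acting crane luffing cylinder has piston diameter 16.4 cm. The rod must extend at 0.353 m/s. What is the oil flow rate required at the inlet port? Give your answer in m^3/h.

Q ≈ 26.8 m^3/h

Cap-side area A_cap = π/4 × (16.4 cm)² = 211.2 cm^2
Q = A × v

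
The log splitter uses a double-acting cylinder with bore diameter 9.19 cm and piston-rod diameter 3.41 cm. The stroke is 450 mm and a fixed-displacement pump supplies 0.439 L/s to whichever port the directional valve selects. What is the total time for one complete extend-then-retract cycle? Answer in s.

Cap-side area A_cap = π/4 × (9.19 cm)² = 66.33 cm^2
Rod-side annular area A_ann = π/4 × (9.19² − 3.41²) = 57.20 cm^2
t_ext = A_cap·L/Q = 6.799 s
t_ret = A_ann·L/Q = 5.863 s
t_cycle = t_ext + t_ret

t ≈ 12.7 s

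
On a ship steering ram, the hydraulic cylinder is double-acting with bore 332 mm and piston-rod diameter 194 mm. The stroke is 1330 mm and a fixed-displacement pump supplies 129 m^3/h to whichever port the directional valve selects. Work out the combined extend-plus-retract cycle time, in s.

t ≈ 5.33 s

Cap-side area A_cap = π/4 × (332 mm)² = 86570 mm^2
Rod-side annular area A_ann = π/4 × (332² − 194²) = 57010 mm^2
t_ext = A_cap·L/Q = 3.213 s
t_ret = A_ann·L/Q = 2.116 s
t_cycle = t_ext + t_ret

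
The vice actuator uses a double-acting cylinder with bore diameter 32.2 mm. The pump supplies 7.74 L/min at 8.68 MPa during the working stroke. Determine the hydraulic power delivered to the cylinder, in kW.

Hydraulic power = P × Q

W ≈ 1.12 kW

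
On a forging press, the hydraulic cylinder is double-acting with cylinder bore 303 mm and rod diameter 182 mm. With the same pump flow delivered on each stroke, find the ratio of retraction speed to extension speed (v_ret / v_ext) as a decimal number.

v_ret/v_ext ≈ 1.56

Cap-side area A_cap = π/4 × (303 mm)² = 72110 mm^2
Rod-side annular area A_ann = π/4 × (303² − 182²) = 46090 mm^2
For equal Q, v ∝ 1/A, so v_ret/v_ext = A_cap/A_ann.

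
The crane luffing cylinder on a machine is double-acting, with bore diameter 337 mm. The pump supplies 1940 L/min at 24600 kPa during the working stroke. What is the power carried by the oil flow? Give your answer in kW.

Hydraulic power = P × Q

W ≈ 795 kW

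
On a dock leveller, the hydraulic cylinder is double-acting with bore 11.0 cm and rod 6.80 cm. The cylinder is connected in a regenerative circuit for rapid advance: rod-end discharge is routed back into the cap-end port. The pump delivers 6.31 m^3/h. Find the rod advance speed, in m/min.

v ≈ 29.0 m/min

In regeneration the rod-end outflow joins the pump flow into the cap end, so the net volume the pump must supply per unit advance equals the rod cross-section area.
Rod cross-section A_rod = π/4 × (6.80 cm)² = 36.32 cm^2
v = Q_pump / A_rod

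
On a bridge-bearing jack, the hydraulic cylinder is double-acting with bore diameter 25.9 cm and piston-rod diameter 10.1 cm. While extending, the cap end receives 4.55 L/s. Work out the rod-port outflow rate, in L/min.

Cap-side area A_cap = π/4 × (25.9 cm)² = 526.9 cm^2
Rod-side annular area A_ann = π/4 × (25.9² − 10.1²) = 446.7 cm^2
Piston speed v = Q_in/A_cap; rod-end outflow Q_out = v × A_ann = Q_in × A_ann/A_cap.

Q_out ≈ 231 L/min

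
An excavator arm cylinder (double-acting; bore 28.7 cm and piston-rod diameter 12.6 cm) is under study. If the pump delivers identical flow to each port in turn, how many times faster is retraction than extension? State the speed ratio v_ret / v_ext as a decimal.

v_ret/v_ext ≈ 1.24

Cap-side area A_cap = π/4 × (28.7 cm)² = 646.9 cm^2
Rod-side annular area A_ann = π/4 × (28.7² − 12.6²) = 522.2 cm^2
For equal Q, v ∝ 1/A, so v_ret/v_ext = A_cap/A_ann.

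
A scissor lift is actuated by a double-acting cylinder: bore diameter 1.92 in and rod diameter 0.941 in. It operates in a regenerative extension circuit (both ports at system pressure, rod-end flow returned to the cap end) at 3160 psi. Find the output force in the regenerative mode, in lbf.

F ≈ 2200 lbf

With equal pressure on both faces, forces on the annular region cancel; the net push is pressure × rod cross-section.
Rod cross-section A_rod = π/4 × (0.941 in)² = 0.6955 in^2
F = P × A_rod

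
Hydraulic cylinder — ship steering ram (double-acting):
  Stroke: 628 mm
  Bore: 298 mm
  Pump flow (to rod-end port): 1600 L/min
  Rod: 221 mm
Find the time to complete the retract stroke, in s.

t ≈ 0.739 s

Rod-side annular area A_ann = π/4 × (298² − 221²) = 31390 mm^2
Swept volume V = A × L; t = V / Q = A·L / Q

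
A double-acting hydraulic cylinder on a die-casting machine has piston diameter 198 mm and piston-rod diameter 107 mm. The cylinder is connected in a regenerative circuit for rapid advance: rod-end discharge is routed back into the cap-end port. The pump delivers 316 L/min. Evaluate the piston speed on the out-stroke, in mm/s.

In regeneration the rod-end outflow joins the pump flow into the cap end, so the net volume the pump must supply per unit advance equals the rod cross-section area.
Rod cross-section A_rod = π/4 × (107 mm)² = 8992 mm^2
v = Q_pump / A_rod

v ≈ 586 mm/s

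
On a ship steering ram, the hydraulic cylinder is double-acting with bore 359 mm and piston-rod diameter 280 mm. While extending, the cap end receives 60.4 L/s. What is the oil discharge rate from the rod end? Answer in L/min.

Q_out ≈ 1420 L/min

Cap-side area A_cap = π/4 × (359 mm)² = 1.012e5 mm^2
Rod-side annular area A_ann = π/4 × (359² − 280²) = 39650 mm^2
Piston speed v = Q_in/A_cap; rod-end outflow Q_out = v × A_ann = Q_in × A_ann/A_cap.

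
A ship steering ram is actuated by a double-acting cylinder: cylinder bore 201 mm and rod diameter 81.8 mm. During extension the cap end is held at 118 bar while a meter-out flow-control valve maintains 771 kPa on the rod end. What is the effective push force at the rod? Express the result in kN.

Cap-side area A_cap = π/4 × (201 mm)² = 31730 mm^2
Rod-side annular area A_ann = π/4 × (201² − 81.8²) = 26480 mm^2
Net thrust = P_cap·A_cap − P_rod·A_ann = 374.4 kN − 20.41 kN

F ≈ 354 kN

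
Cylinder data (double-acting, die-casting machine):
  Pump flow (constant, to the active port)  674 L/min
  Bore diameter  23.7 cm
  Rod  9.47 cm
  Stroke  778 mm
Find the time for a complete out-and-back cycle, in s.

t ≈ 5.62 s

Cap-side area A_cap = π/4 × (23.7 cm)² = 441.2 cm^2
Rod-side annular area A_ann = π/4 × (23.7² − 9.47²) = 370.7 cm^2
t_ext = A_cap·L/Q = 3.055 s
t_ret = A_ann·L/Q = 2.568 s
t_cycle = t_ext + t_ret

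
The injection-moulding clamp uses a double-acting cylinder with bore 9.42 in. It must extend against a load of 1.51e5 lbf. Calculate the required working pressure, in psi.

P ≈ 2170 psi

Cap-side area A_cap = π/4 × (9.42 in)² = 69.69 in^2
P = F / A = 1.51e5 lbf / A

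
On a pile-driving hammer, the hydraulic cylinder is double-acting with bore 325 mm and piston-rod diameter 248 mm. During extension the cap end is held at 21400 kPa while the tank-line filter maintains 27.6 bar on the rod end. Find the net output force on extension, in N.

Cap-side area A_cap = π/4 × (325 mm)² = 82960 mm^2
Rod-side annular area A_ann = π/4 × (325² − 248²) = 34650 mm^2
Net thrust = P_cap·A_cap − P_rod·A_ann = 1.775e6 N − 95640 N

F ≈ 1.68e6 N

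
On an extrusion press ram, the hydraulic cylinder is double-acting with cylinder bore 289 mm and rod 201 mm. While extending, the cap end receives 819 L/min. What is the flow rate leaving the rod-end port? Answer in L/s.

Q_out ≈ 7.05 L/s

Cap-side area A_cap = π/4 × (289 mm)² = 65600 mm^2
Rod-side annular area A_ann = π/4 × (289² − 201²) = 33870 mm^2
Piston speed v = Q_in/A_cap; rod-end outflow Q_out = v × A_ann = Q_in × A_ann/A_cap.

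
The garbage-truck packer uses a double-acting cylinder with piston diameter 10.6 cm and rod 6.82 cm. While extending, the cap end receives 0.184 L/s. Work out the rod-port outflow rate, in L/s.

Cap-side area A_cap = π/4 × (10.6 cm)² = 88.25 cm^2
Rod-side annular area A_ann = π/4 × (10.6² − 6.82²) = 51.72 cm^2
Piston speed v = Q_in/A_cap; rod-end outflow Q_out = v × A_ann = Q_in × A_ann/A_cap.

Q_out ≈ 0.108 L/s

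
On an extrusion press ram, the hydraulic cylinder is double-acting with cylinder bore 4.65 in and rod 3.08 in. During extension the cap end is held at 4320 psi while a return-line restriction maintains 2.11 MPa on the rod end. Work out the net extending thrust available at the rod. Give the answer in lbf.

F ≈ 70400 lbf

Cap-side area A_cap = π/4 × (4.65 in)² = 16.98 in^2
Rod-side annular area A_ann = π/4 × (4.65² − 3.08²) = 9.532 in^2
Net thrust = P_cap·A_cap − P_rod·A_ann = 73360 lbf − 2917 lbf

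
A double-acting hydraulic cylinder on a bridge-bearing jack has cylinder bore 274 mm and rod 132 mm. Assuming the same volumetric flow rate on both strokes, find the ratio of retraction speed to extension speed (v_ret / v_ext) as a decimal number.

v_ret/v_ext ≈ 1.30

Cap-side area A_cap = π/4 × (274 mm)² = 58960 mm^2
Rod-side annular area A_ann = π/4 × (274² − 132²) = 45280 mm^2
For equal Q, v ∝ 1/A, so v_ret/v_ext = A_cap/A_ann.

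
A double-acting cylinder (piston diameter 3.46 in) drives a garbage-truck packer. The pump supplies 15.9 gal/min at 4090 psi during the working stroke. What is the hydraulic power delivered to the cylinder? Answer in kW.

W ≈ 28.3 kW

Hydraulic power = P × Q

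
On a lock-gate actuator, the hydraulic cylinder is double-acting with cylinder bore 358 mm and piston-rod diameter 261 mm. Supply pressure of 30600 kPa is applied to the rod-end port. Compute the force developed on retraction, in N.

F ≈ 1.44e6 N

Rod-side annular area A_ann = π/4 × (358² − 261²) = 47160 mm^2
On retraction the pressure acts on the annular area (bore minus rod).
F = P × A_ann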